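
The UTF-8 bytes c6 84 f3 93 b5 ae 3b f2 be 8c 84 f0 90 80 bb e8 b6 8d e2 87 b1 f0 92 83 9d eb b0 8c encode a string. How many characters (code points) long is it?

9

Byte at offset 0: 0xC6 = 11000110 → 2-byte char (#1). Advance 2.
Byte at offset 2: 0xF3 = 11110011 → 4-byte char (#2). Advance 4.
Byte at offset 6: 0x3B = 00111011 → 1-byte char (#3). Advance 1.
Byte at offset 7: 0xF2 = 11110010 → 4-byte char (#4). Advance 4.
Byte at offset 11: 0xF0 = 11110000 → 4-byte char (#5). Advance 4.
Byte at offset 15: 0xE8 = 11101000 → 3-byte char (#6). Advance 3.
Byte at offset 18: 0xE2 = 11100010 → 3-byte char (#7). Advance 3.
Byte at offset 21: 0xF0 = 11110000 → 4-byte char (#8). Advance 4.
Byte at offset 25: 0xEB = 11101011 → 3-byte char (#9). Advance 3.
Reached end at offset 28 after 9 code points.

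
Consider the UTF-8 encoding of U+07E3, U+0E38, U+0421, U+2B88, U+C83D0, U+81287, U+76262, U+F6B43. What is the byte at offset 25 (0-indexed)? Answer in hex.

U+07E3 → 2-byte form DF A3 at offsets 0–1.
U+0E38 → 3-byte form E0 B8 B8 at offsets 2–4.
U+0421 → 2-byte form D0 A1 at offsets 5–6.
U+2B88 → 3-byte form E2 AE 88 at offsets 7–9.
U+C83D0 → 4-byte form F3 88 8F 90 at offsets 10–13.
U+81287 → 4-byte form F2 81 8A 87 at offsets 14–17.
U+76262 → 4-byte form F1 B6 89 A2 at offsets 18–21.
U+F6B43 → 4-byte form F3 B6 AD 83 at offsets 22–25.
Offset 25 falls in char 8's range; it's byte 4 of F3 B6 AD 83 = 0x83.

0x83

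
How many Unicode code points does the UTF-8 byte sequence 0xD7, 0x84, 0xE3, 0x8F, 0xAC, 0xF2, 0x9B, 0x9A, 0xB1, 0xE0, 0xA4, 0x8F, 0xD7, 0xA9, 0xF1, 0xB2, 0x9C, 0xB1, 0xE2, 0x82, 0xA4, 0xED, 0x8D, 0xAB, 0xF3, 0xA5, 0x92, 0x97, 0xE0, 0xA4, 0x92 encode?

Byte at offset 0: 0xD7 = 11010111 → 2-byte char (#1). Advance 2.
Byte at offset 2: 0xE3 = 11100011 → 3-byte char (#2). Advance 3.
Byte at offset 5: 0xF2 = 11110010 → 4-byte char (#3). Advance 4.
Byte at offset 9: 0xE0 = 11100000 → 3-byte char (#4). Advance 3.
Byte at offset 12: 0xD7 = 11010111 → 2-byte char (#5). Advance 2.
Byte at offset 14: 0xF1 = 11110001 → 4-byte char (#6). Advance 4.
Byte at offset 18: 0xE2 = 11100010 → 3-byte char (#7). Advance 3.
Byte at offset 21: 0xED = 11101101 → 3-byte char (#8). Advance 3.
Byte at offset 24: 0xF3 = 11110011 → 4-byte char (#9). Advance 4.
Byte at offset 28: 0xE0 = 11100000 → 3-byte char (#10). Advance 3.
Reached end at offset 31 after 10 code points.

10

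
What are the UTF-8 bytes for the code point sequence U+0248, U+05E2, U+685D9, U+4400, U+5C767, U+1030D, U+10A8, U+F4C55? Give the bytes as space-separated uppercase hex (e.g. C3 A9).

U+0248: 2-byte form → C9 88.
U+05E2: 2-byte form → D7 A2.
U+685D9: 4-byte form → F1 A8 97 99.
U+4400: 3-byte form → E4 90 80.
U+5C767: 4-byte form → F1 9C 9D A7.
U+1030D: 4-byte form → F0 90 8C 8D.
U+10A8: 3-byte form → E1 82 A8.
U+F4C55: 4-byte form → F3 B4 B1 95.
Concatenated (26 bytes): C9 88 D7 A2 F1 A8 97 99 E4 90 80 F1 9C 9D A7 F0 90 8C 8D E1 82 A8 F3 B4 B1 95.

C9 88 D7 A2 F1 A8 97 99 E4 90 80 F1 9C 9D A7 F0 90 8C 8D E1 82 A8 F3 B4 B1 95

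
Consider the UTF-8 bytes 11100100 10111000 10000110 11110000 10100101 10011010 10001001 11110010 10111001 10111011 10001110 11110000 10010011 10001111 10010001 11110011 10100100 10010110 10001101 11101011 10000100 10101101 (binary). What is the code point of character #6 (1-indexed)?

U+B12D

Offset 0: leading byte 0xE4 = 11100100 → 3-byte char #1 = E4 B8 86.
Offset 3: leading byte 0xF0 = 11110000 → 4-byte char #2 = F0 A5 9A 89.
Offset 7: leading byte 0xF2 = 11110010 → 4-byte char #3 = F2 B9 BB 8E.
Offset 11: leading byte 0xF0 = 11110000 → 4-byte char #4 = F0 93 8F 91.
Offset 15: leading byte 0xF3 = 11110011 → 4-byte char #5 = F3 A4 96 8D.
Offset 19: leading byte 0xEB = 11101011 → 3-byte char #6 = EB 84 AD.
Leading byte 0xEB = 11101011 matches 1110xxxx → 3-byte sequence.
Byte 1: 0xEB = 11101011, payload 1011 (4 bits).
Byte 2: 0x84 = 10000100 (10xxxxxx ✓), payload 000100.
Byte 3: 0xAD = 10101101 (10xxxxxx ✓), payload 101101.
Concatenate: 1011000100101101 = 0xB12D (16 bits → U+B12D).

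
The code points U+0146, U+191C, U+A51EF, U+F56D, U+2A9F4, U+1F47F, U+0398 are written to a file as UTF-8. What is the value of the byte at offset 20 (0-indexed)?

U+0146 → 2-byte form C5 86 at offsets 0–1.
U+191C → 3-byte form E1 A4 9C at offsets 2–4.
U+A51EF → 4-byte form F2 A5 87 AF at offsets 5–8.
U+F56D → 3-byte form EF 95 AD at offsets 9–11.
U+2A9F4 → 4-byte form F0 AA A7 B4 at offsets 12–15.
U+1F47F → 4-byte form F0 9F 91 BF at offsets 16–19.
U+0398 → 2-byte form CE 98 at offsets 20–21.
Offset 20 falls in char 7's range; it's byte 1 of CE 98 = 0xCE.

0xCE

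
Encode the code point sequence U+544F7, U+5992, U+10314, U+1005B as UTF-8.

U+544F7: 4-byte form → F1 94 93 B7.
U+5992: 3-byte form → E5 A6 92.
U+10314: 4-byte form → F0 90 8C 94.
U+1005B: 4-byte form → F0 90 81 9B.
Concatenated (15 bytes): F1 94 93 B7 E5 A6 92 F0 90 8C 94 F0 90 81 9B.

F1 94 93 B7 E5 A6 92 F0 90 8C 94 F0 90 81 9B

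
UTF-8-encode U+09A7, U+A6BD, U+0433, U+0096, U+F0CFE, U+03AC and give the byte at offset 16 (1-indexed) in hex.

1-indexed offset 16 is 0-indexed offset 15.
U+09A7 → 3-byte form E0 A6 A7 at offsets 0–2.
U+A6BD → 3-byte form EA 9A BD at offsets 3–5.
U+0433 → 2-byte form D0 B3 at offsets 6–7.
U+0096 → 2-byte form C2 96 at offsets 8–9.
U+F0CFE → 4-byte form F3 B0 B3 BE at offsets 10–13.
U+03AC → 2-byte form CE AC at offsets 14–15.
Offset 15 falls in char 6's range; it's byte 2 of CE AC = 0xAC.

0xAC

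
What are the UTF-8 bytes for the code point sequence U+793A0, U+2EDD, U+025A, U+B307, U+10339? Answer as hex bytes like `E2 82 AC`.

U+793A0: 4-byte form → F1 B9 8E A0.
U+2EDD: 3-byte form → E2 BB 9D.
U+025A: 2-byte form → C9 9A.
U+B307: 3-byte form → EB 8C 87.
U+10339: 4-byte form → F0 90 8C B9.
Concatenated (16 bytes): F1 B9 8E A0 E2 BB 9D C9 9A EB 8C 87 F0 90 8C B9.

F1 B9 8E A0 E2 BB 9D C9 9A EB 8C 87 F0 90 8C B9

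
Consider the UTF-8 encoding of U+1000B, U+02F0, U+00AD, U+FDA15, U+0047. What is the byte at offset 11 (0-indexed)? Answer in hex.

0x95

U+1000B → 4-byte form F0 90 80 8B at offsets 0–3.
U+02F0 → 2-byte form CB B0 at offsets 4–5.
U+00AD → 2-byte form C2 AD at offsets 6–7.
U+FDA15 → 4-byte form F3 BD A8 95 at offsets 8–11.
Offset 11 falls in char 4's range; it's byte 4 of F3 BD A8 95 = 0x95.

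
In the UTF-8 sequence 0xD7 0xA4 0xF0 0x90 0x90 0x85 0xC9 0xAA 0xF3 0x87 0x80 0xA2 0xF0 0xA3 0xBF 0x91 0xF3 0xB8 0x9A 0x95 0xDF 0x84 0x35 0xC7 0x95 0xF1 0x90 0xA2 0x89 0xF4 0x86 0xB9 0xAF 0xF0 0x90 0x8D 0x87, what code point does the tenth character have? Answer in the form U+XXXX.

U+50889

Offset 0: leading byte 0xD7 = 11010111 → 2-byte char #1 = D7 A4.
Offset 2: leading byte 0xF0 = 11110000 → 4-byte char #2 = F0 90 90 85.
Offset 6: leading byte 0xC9 = 11001001 → 2-byte char #3 = C9 AA.
Offset 8: leading byte 0xF3 = 11110011 → 4-byte char #4 = F3 87 80 A2.
Offset 12: leading byte 0xF0 = 11110000 → 4-byte char #5 = F0 A3 BF 91.
Offset 16: leading byte 0xF3 = 11110011 → 4-byte char #6 = F3 B8 9A 95.
Offset 20: leading byte 0xDF = 11011111 → 2-byte char #7 = DF 84.
Offset 22: leading byte 0x35 = 00110101 → 1-byte char #8 = 35.
Offset 23: leading byte 0xC7 = 11000111 → 2-byte char #9 = C7 95.
Offset 25: leading byte 0xF1 = 11110001 → 4-byte char #10 = F1 90 A2 89.
Leading byte 0xF1 = 11110001 matches 11110xxx → 4-byte sequence.
Byte 1: 0xF1 = 11110001, payload 001 (3 bits).
Byte 2: 0x90 = 10010000 (10xxxxxx ✓), payload 010000.
Byte 3: 0xA2 = 10100010 (10xxxxxx ✓), payload 100010.
Byte 4: 0x89 = 10001001 (10xxxxxx ✓), payload 001001.
Concatenate: 001010000100010001001 = 0x50889 (21 bits → U+50889).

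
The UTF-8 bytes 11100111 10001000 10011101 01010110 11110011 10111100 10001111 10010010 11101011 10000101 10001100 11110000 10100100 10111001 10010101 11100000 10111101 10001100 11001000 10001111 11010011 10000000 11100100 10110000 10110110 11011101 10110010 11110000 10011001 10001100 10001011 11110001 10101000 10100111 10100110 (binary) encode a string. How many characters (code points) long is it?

12

Byte at offset 0: 0xE7 = 11100111 → 3-byte char (#1). Advance 3.
Byte at offset 3: 0x56 = 01010110 → 1-byte char (#2). Advance 1.
Byte at offset 4: 0xF3 = 11110011 → 4-byte char (#3). Advance 4.
Byte at offset 8: 0xEB = 11101011 → 3-byte char (#4). Advance 3.
Byte at offset 11: 0xF0 = 11110000 → 4-byte char (#5). Advance 4.
Byte at offset 15: 0xE0 = 11100000 → 3-byte char (#6). Advance 3.
Byte at offset 18: 0xC8 = 11001000 → 2-byte char (#7). Advance 2.
Byte at offset 20: 0xD3 = 11010011 → 2-byte char (#8). Advance 2.
Byte at offset 22: 0xE4 = 11100100 → 3-byte char (#9). Advance 3.
Byte at offset 25: 0xDD = 11011101 → 2-byte char (#10). Advance 2.
Byte at offset 27: 0xF0 = 11110000 → 4-byte char (#11). Advance 4.
Byte at offset 31: 0xF1 = 11110001 → 4-byte char (#12). Advance 4.
Reached end at offset 35 after 12 code points.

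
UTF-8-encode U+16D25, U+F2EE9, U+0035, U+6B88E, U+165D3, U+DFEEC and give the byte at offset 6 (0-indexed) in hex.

U+16D25 → 4-byte form F0 96 B4 A5 at offsets 0–3.
U+F2EE9 → 4-byte form F3 B2 BB A9 at offsets 4–7.
Offset 6 falls in char 2's range; it's byte 3 of F3 B2 BB A9 = 0xBB.

0xBB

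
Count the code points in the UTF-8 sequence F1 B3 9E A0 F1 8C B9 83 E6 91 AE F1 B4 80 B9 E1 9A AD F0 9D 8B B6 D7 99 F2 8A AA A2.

Byte at offset 0: 0xF1 = 11110001 → 4-byte char (#1). Advance 4.
Byte at offset 4: 0xF1 = 11110001 → 4-byte char (#2). Advance 4.
Byte at offset 8: 0xE6 = 11100110 → 3-byte char (#3). Advance 3.
Byte at offset 11: 0xF1 = 11110001 → 4-byte char (#4). Advance 4.
Byte at offset 15: 0xE1 = 11100001 → 3-byte char (#5). Advance 3.
Byte at offset 18: 0xF0 = 11110000 → 4-byte char (#6). Advance 4.
Byte at offset 22: 0xD7 = 11010111 → 2-byte char (#7). Advance 2.
Byte at offset 24: 0xF2 = 11110010 → 4-byte char (#8). Advance 4.
Reached end at offset 28 after 8 code points.

8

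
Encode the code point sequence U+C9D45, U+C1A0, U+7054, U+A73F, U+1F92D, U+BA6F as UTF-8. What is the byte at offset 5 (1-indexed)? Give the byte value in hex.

1-indexed offset 5 is 0-indexed offset 4.
U+C9D45 → 4-byte form F3 89 B5 85 at offsets 0–3.
U+C1A0 → 3-byte form EC 86 A0 at offsets 4–6.
Offset 4 falls in char 2's range; it's byte 1 of EC 86 A0 = 0xEC.

0xEC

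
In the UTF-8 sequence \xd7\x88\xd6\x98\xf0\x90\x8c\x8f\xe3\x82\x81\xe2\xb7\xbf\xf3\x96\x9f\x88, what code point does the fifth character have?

U+2DFF

Offset 0: leading byte 0xD7 = 11010111 → 2-byte char #1 = D7 88.
Offset 2: leading byte 0xD6 = 11010110 → 2-byte char #2 = D6 98.
Offset 4: leading byte 0xF0 = 11110000 → 4-byte char #3 = F0 90 8C 8F.
Offset 8: leading byte 0xE3 = 11100011 → 3-byte char #4 = E3 82 81.
Offset 11: leading byte 0xE2 = 11100010 → 3-byte char #5 = E2 B7 BF.
Leading byte 0xE2 = 11100010 matches 1110xxxx → 3-byte sequence.
Byte 1: 0xE2 = 11100010, payload 0010 (4 bits).
Byte 2: 0xB7 = 10110111 (10xxxxxx ✓), payload 110111.
Byte 3: 0xBF = 10111111 (10xxxxxx ✓), payload 111111.
Concatenate: 0010110111111111 = 0x2DFF (16 bits → U+2DFF).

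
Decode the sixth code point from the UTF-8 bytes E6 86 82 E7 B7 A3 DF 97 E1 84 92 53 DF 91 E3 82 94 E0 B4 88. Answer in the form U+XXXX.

Offset 0: leading byte 0xE6 = 11100110 → 3-byte char #1 = E6 86 82.
Offset 3: leading byte 0xE7 = 11100111 → 3-byte char #2 = E7 B7 A3.
Offset 6: leading byte 0xDF = 11011111 → 2-byte char #3 = DF 97.
Offset 8: leading byte 0xE1 = 11100001 → 3-byte char #4 = E1 84 92.
Offset 11: leading byte 0x53 = 01010011 → 1-byte char #5 = 53.
Offset 12: leading byte 0xDF = 11011111 → 2-byte char #6 = DF 91.
Leading byte 0xDF = 11011111 matches 110xxxxx → 2-byte sequence.
Byte 1: 0xDF = 11011111, payload 11111 (5 bits).
Byte 2: 0x91 = 10010001 (10xxxxxx ✓), payload 010001.
Concatenate: 11111010001 = 0x7D1 (11 bits → U+07D1).

U+07D1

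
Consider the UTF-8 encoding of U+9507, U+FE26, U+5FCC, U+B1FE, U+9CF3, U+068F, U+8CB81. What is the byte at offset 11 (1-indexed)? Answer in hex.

1-indexed offset 11 is 0-indexed offset 10.
U+9507 → 3-byte form E9 94 87 at offsets 0–2.
U+FE26 → 3-byte form EF B8 A6 at offsets 3–5.
U+5FCC → 3-byte form E5 BF 8C at offsets 6–8.
U+B1FE → 3-byte form EB 87 BE at offsets 9–11.
Offset 10 falls in char 4's range; it's byte 2 of EB 87 BE = 0x87.

0x87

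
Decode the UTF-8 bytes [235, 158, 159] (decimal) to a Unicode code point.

Leading byte 0xEB = 11101011 matches 1110xxxx → 3-byte sequence.
Byte 1: 0xEB = 11101011, payload 1011 (4 bits).
Byte 2: 0x9E = 10011110 (10xxxxxx ✓), payload 011110.
Byte 3: 0x9F = 10011111 (10xxxxxx ✓), payload 011111.
Concatenate: 1011011110011111 = 0xB79F (16 bits → U+B79F).

U+B79F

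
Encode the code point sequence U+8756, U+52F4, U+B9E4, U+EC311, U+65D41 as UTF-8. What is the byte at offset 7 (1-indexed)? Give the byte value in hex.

1-indexed offset 7 is 0-indexed offset 6.
U+8756 → 3-byte form E8 9D 96 at offsets 0–2.
U+52F4 → 3-byte form E5 8B B4 at offsets 3–5.
U+B9E4 → 3-byte form EB A7 A4 at offsets 6–8.
Offset 6 falls in char 3's range; it's byte 1 of EB A7 A4 = 0xEB.

0xEB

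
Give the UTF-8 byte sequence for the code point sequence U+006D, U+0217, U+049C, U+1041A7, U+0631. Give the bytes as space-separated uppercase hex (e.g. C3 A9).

U+006D: 1-byte form → 6D.
U+0217: 2-byte form → C8 97.
U+049C: 2-byte form → D2 9C.
U+1041A7: 4-byte form → F4 84 86 A7.
U+0631: 2-byte form → D8 B1.
Concatenated (11 bytes): 6D C8 97 D2 9C F4 84 86 A7 D8 B1.

6D C8 97 D2 9C F4 84 86 A7 D8 B1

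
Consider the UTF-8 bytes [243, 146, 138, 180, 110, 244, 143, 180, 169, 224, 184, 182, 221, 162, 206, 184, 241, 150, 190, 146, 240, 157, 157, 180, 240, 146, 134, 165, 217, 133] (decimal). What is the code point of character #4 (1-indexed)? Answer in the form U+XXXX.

U+0E36

Offset 0: leading byte 0xF3 = 11110011 → 4-byte char #1 = F3 92 8A B4.
Offset 4: leading byte 0x6E = 01101110 → 1-byte char #2 = 6E.
Offset 5: leading byte 0xF4 = 11110100 → 4-byte char #3 = F4 8F B4 A9.
Offset 9: leading byte 0xE0 = 11100000 → 3-byte char #4 = E0 B8 B6.
Leading byte 0xE0 = 11100000 matches 1110xxxx → 3-byte sequence.
Byte 1: 0xE0 = 11100000, payload 0000 (4 bits).
Byte 2: 0xB8 = 10111000 (10xxxxxx ✓), payload 111000.
Byte 3: 0xB6 = 10110110 (10xxxxxx ✓), payload 110110.
Concatenate: 0000111000110110 = 0xE36 (16 bits → U+0E36).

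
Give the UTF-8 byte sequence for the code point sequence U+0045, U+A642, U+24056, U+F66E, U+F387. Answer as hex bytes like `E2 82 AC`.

45 EA 99 82 F0 A4 81 96 EF 99 AE EF 8E 87

U+0045: 1-byte form → 45.
U+A642: 3-byte form → EA 99 82.
U+24056: 4-byte form → F0 A4 81 96.
U+F66E: 3-byte form → EF 99 AE.
U+F387: 3-byte form → EF 8E 87.
Concatenated (14 bytes): 45 EA 99 82 F0 A4 81 96 EF 99 AE EF 8E 87.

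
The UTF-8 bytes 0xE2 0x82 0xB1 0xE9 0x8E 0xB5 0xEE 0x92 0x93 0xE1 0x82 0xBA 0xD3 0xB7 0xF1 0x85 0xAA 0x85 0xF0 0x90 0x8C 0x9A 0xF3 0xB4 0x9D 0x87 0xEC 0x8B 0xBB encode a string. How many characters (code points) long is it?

9

Byte at offset 0: 0xE2 = 11100010 → 3-byte char (#1). Advance 3.
Byte at offset 3: 0xE9 = 11101001 → 3-byte char (#2). Advance 3.
Byte at offset 6: 0xEE = 11101110 → 3-byte char (#3). Advance 3.
Byte at offset 9: 0xE1 = 11100001 → 3-byte char (#4). Advance 3.
Byte at offset 12: 0xD3 = 11010011 → 2-byte char (#5). Advance 2.
Byte at offset 14: 0xF1 = 11110001 → 4-byte char (#6). Advance 4.
Byte at offset 18: 0xF0 = 11110000 → 4-byte char (#7). Advance 4.
Byte at offset 22: 0xF3 = 11110011 → 4-byte char (#8). Advance 4.
Byte at offset 26: 0xEC = 11101100 → 3-byte char (#9). Advance 3.
Reached end at offset 29 after 9 code points.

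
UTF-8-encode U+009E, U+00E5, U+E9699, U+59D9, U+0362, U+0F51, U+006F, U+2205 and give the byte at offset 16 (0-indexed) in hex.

U+009E → 2-byte form C2 9E at offsets 0–1.
U+00E5 → 2-byte form C3 A5 at offsets 2–3.
U+E9699 → 4-byte form F3 A9 9A 99 at offsets 4–7.
U+59D9 → 3-byte form E5 A7 99 at offsets 8–10.
U+0362 → 2-byte form CD A2 at offsets 11–12.
U+0F51 → 3-byte form E0 BD 91 at offsets 13–15.
U+006F → 1-byte form 6F at offsets 16–16.
Offset 16 falls in char 7's range; it's byte 1 of 6F = 0x6F.

0x6F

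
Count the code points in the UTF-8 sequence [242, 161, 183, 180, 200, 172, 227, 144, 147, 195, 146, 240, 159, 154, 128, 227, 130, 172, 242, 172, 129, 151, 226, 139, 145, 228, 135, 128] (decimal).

Byte at offset 0: 0xF2 = 11110010 → 4-byte char (#1). Advance 4.
Byte at offset 4: 0xC8 = 11001000 → 2-byte char (#2). Advance 2.
Byte at offset 6: 0xE3 = 11100011 → 3-byte char (#3). Advance 3.
Byte at offset 9: 0xC3 = 11000011 → 2-byte char (#4). Advance 2.
Byte at offset 11: 0xF0 = 11110000 → 4-byte char (#5). Advance 4.
Byte at offset 15: 0xE3 = 11100011 → 3-byte char (#6). Advance 3.
Byte at offset 18: 0xF2 = 11110010 → 4-byte char (#7). Advance 4.
Byte at offset 22: 0xE2 = 11100010 → 3-byte char (#8). Advance 3.
Byte at offset 25: 0xE4 = 11100100 → 3-byte char (#9). Advance 3.
Reached end at offset 28 after 9 code points.

9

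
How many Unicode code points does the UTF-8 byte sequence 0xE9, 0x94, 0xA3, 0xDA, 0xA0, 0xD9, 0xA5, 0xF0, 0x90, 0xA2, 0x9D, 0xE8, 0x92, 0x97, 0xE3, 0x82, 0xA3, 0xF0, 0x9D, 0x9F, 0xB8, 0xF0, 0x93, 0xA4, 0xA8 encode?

8

Byte at offset 0: 0xE9 = 11101001 → 3-byte char (#1). Advance 3.
Byte at offset 3: 0xDA = 11011010 → 2-byte char (#2). Advance 2.
Byte at offset 5: 0xD9 = 11011001 → 2-byte char (#3). Advance 2.
Byte at offset 7: 0xF0 = 11110000 → 4-byte char (#4). Advance 4.
Byte at offset 11: 0xE8 = 11101000 → 3-byte char (#5). Advance 3.
Byte at offset 14: 0xE3 = 11100011 → 3-byte char (#6). Advance 3.
Byte at offset 17: 0xF0 = 11110000 → 4-byte char (#7). Advance 4.
Byte at offset 21: 0xF0 = 11110000 → 4-byte char (#8). Advance 4.
Reached end at offset 25 after 8 code points.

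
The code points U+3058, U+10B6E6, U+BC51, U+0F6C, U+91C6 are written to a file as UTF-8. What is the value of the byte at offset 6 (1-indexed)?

1-indexed offset 6 is 0-indexed offset 5.
U+3058 → 3-byte form E3 81 98 at offsets 0–2.
U+10B6E6 → 4-byte form F4 8B 9B A6 at offsets 3–6.
Offset 5 falls in char 2's range; it's byte 3 of F4 8B 9B A6 = 0x9B.

0x9B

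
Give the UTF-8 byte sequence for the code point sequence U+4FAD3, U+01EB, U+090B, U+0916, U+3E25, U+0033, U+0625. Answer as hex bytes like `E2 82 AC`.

U+4FAD3: 4-byte form → F1 8F AB 93.
U+01EB: 2-byte form → C7 AB.
U+090B: 3-byte form → E0 A4 8B.
U+0916: 3-byte form → E0 A4 96.
U+3E25: 3-byte form → E3 B8 A5.
U+0033: 1-byte form → 33.
U+0625: 2-byte form → D8 A5.
Concatenated (18 bytes): F1 8F AB 93 C7 AB E0 A4 8B E0 A4 96 E3 B8 A5 33 D8 A5.

F1 8F AB 93 C7 AB E0 A4 8B E0 A4 96 E3 B8 A5 33 D8 A5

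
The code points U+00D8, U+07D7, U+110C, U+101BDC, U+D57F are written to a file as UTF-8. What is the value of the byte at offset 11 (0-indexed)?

0xED

U+00D8 → 2-byte form C3 98 at offsets 0–1.
U+07D7 → 2-byte form DF 97 at offsets 2–3.
U+110C → 3-byte form E1 84 8C at offsets 4–6.
U+101BDC → 4-byte form F4 81 AF 9C at offsets 7–10.
U+D57F → 3-byte form ED 95 BF at offsets 11–13.
Offset 11 falls in char 5's range; it's byte 1 of ED 95 BF = 0xED.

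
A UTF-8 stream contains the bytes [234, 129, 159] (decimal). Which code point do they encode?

U+A05F

Leading byte 0xEA = 11101010 matches 1110xxxx → 3-byte sequence.
Byte 1: 0xEA = 11101010, payload 1010 (4 bits).
Byte 2: 0x81 = 10000001 (10xxxxxx ✓), payload 000001.
Byte 3: 0x9F = 10011111 (10xxxxxx ✓), payload 011111.
Concatenate: 1010000001011111 = 0xA05F (16 bits → U+A05F).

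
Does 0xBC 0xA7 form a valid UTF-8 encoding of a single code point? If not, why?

Byte 0xBC = 10111100 has the form 10xxxxxx — a continuation byte — but there is no preceding leading byte.

invalid (continuation byte with no leading byte)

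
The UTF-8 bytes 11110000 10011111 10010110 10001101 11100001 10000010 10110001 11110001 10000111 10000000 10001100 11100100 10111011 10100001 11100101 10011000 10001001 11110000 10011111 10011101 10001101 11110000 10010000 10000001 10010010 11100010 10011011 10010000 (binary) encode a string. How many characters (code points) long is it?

8

Byte at offset 0: 0xF0 = 11110000 → 4-byte char (#1). Advance 4.
Byte at offset 4: 0xE1 = 11100001 → 3-byte char (#2). Advance 3.
Byte at offset 7: 0xF1 = 11110001 → 4-byte char (#3). Advance 4.
Byte at offset 11: 0xE4 = 11100100 → 3-byte char (#4). Advance 3.
Byte at offset 14: 0xE5 = 11100101 → 3-byte char (#5). Advance 3.
Byte at offset 17: 0xF0 = 11110000 → 4-byte char (#6). Advance 4.
Byte at offset 21: 0xF0 = 11110000 → 4-byte char (#7). Advance 4.
Byte at offset 25: 0xE2 = 11100010 → 3-byte char (#8). Advance 3.
Reached end at offset 28 after 8 code points.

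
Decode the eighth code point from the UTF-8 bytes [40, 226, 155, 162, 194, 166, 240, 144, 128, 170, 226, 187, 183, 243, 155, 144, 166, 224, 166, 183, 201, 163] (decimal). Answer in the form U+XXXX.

U+0263

Offset 0: leading byte 0x28 = 00101000 → 1-byte char #1 = 28.
Offset 1: leading byte 0xE2 = 11100010 → 3-byte char #2 = E2 9B A2.
Offset 4: leading byte 0xC2 = 11000010 → 2-byte char #3 = C2 A6.
Offset 6: leading byte 0xF0 = 11110000 → 4-byte char #4 = F0 90 80 AA.
Offset 10: leading byte 0xE2 = 11100010 → 3-byte char #5 = E2 BB B7.
Offset 13: leading byte 0xF3 = 11110011 → 4-byte char #6 = F3 9B 90 A6.
Offset 17: leading byte 0xE0 = 11100000 → 3-byte char #7 = E0 A6 B7.
Offset 20: leading byte 0xC9 = 11001001 → 2-byte char #8 = C9 A3.
Leading byte 0xC9 = 11001001 matches 110xxxxx → 2-byte sequence.
Byte 1: 0xC9 = 11001001, payload 01001 (5 bits).
Byte 2: 0xA3 = 10100011 (10xxxxxx ✓), payload 100011.
Concatenate: 01001100011 = 0x263 (11 bits → U+0263).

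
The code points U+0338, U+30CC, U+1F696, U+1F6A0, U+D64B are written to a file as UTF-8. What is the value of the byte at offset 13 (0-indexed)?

0xED

U+0338 → 2-byte form CC B8 at offsets 0–1.
U+30CC → 3-byte form E3 83 8C at offsets 2–4.
U+1F696 → 4-byte form F0 9F 9A 96 at offsets 5–8.
U+1F6A0 → 4-byte form F0 9F 9A A0 at offsets 9–12.
U+D64B → 3-byte form ED 99 8B at offsets 13–15.
Offset 13 falls in char 5's range; it's byte 1 of ED 99 8B = 0xED.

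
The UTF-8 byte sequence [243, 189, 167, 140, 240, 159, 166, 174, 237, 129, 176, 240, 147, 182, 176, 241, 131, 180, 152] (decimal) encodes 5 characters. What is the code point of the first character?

U+FD9CC

Offset 0: leading byte 0xF3 = 11110011 → 4-byte char #1 = F3 BD A7 8C.
Leading byte 0xF3 = 11110011 matches 11110xxx → 4-byte sequence.
Byte 1: 0xF3 = 11110011, payload 011 (3 bits).
Byte 2: 0xBD = 10111101 (10xxxxxx ✓), payload 111101.
Byte 3: 0xA7 = 10100111 (10xxxxxx ✓), payload 100111.
Byte 4: 0x8C = 10001100 (10xxxxxx ✓), payload 001100.
Concatenate: 011111101100111001100 = 0xFD9CC (21 bits → U+FD9CC).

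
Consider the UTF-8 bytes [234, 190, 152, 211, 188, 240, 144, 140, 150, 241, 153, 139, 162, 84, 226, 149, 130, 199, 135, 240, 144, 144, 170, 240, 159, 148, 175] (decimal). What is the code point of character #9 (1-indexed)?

U+1F52F

Offset 0: leading byte 0xEA = 11101010 → 3-byte char #1 = EA BE 98.
Offset 3: leading byte 0xD3 = 11010011 → 2-byte char #2 = D3 BC.
Offset 5: leading byte 0xF0 = 11110000 → 4-byte char #3 = F0 90 8C 96.
Offset 9: leading byte 0xF1 = 11110001 → 4-byte char #4 = F1 99 8B A2.
Offset 13: leading byte 0x54 = 01010100 → 1-byte char #5 = 54.
Offset 14: leading byte 0xE2 = 11100010 → 3-byte char #6 = E2 95 82.
Offset 17: leading byte 0xC7 = 11000111 → 2-byte char #7 = C7 87.
Offset 19: leading byte 0xF0 = 11110000 → 4-byte char #8 = F0 90 90 AA.
Offset 23: leading byte 0xF0 = 11110000 → 4-byte char #9 = F0 9F 94 AF.
Leading byte 0xF0 = 11110000 matches 11110xxx → 4-byte sequence.
Byte 1: 0xF0 = 11110000, payload 000 (3 bits).
Byte 2: 0x9F = 10011111 (10xxxxxx ✓), payload 011111.
Byte 3: 0x94 = 10010100 (10xxxxxx ✓), payload 010100.
Byte 4: 0xAF = 10101111 (10xxxxxx ✓), payload 101111.
Concatenate: 000011111010100101111 = 0x1F52F (21 bits → U+1F52F).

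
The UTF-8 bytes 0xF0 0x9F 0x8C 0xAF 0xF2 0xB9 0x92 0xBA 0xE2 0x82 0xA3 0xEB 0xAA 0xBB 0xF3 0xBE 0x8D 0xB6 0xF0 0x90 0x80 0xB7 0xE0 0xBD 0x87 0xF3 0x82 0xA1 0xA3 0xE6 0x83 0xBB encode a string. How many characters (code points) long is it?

Byte at offset 0: 0xF0 = 11110000 → 4-byte char (#1). Advance 4.
Byte at offset 4: 0xF2 = 11110010 → 4-byte char (#2). Advance 4.
Byte at offset 8: 0xE2 = 11100010 → 3-byte char (#3). Advance 3.
Byte at offset 11: 0xEB = 11101011 → 3-byte char (#4). Advance 3.
Byte at offset 14: 0xF3 = 11110011 → 4-byte char (#5). Advance 4.
Byte at offset 18: 0xF0 = 11110000 → 4-byte char (#6). Advance 4.
Byte at offset 22: 0xE0 = 11100000 → 3-byte char (#7). Advance 3.
Byte at offset 25: 0xF3 = 11110011 → 4-byte char (#8). Advance 4.
Byte at offset 29: 0xE6 = 11100110 → 3-byte char (#9). Advance 3.
Reached end at offset 32 after 9 code points.

9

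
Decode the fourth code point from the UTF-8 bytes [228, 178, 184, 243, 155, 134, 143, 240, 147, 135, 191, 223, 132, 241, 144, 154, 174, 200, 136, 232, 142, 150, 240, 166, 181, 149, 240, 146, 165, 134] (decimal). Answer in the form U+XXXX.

Offset 0: leading byte 0xE4 = 11100100 → 3-byte char #1 = E4 B2 B8.
Offset 3: leading byte 0xF3 = 11110011 → 4-byte char #2 = F3 9B 86 8F.
Offset 7: leading byte 0xF0 = 11110000 → 4-byte char #3 = F0 93 87 BF.
Offset 11: leading byte 0xDF = 11011111 → 2-byte char #4 = DF 84.
Leading byte 0xDF = 11011111 matches 110xxxxx → 2-byte sequence.
Byte 1: 0xDF = 11011111, payload 11111 (5 bits).
Byte 2: 0x84 = 10000100 (10xxxxxx ✓), payload 000100.
Concatenate: 11111000100 = 0x7C4 (11 bits → U+07C4).

U+07C4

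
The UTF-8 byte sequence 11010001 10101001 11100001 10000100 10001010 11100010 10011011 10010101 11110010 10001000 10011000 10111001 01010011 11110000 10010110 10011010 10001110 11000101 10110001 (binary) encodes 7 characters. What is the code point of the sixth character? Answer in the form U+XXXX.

U+1668E

Offset 0: leading byte 0xD1 = 11010001 → 2-byte char #1 = D1 A9.
Offset 2: leading byte 0xE1 = 11100001 → 3-byte char #2 = E1 84 8A.
Offset 5: leading byte 0xE2 = 11100010 → 3-byte char #3 = E2 9B 95.
Offset 8: leading byte 0xF2 = 11110010 → 4-byte char #4 = F2 88 98 B9.
Offset 12: leading byte 0x53 = 01010011 → 1-byte char #5 = 53.
Offset 13: leading byte 0xF0 = 11110000 → 4-byte char #6 = F0 96 9A 8E.
Leading byte 0xF0 = 11110000 matches 11110xxx → 4-byte sequence.
Byte 1: 0xF0 = 11110000, payload 000 (3 bits).
Byte 2: 0x96 = 10010110 (10xxxxxx ✓), payload 010110.
Byte 3: 0x9A = 10011010 (10xxxxxx ✓), payload 011010.
Byte 4: 0x8E = 10001110 (10xxxxxx ✓), payload 001110.
Concatenate: 000010110011010001110 = 0x1668E (21 bits → U+1668E).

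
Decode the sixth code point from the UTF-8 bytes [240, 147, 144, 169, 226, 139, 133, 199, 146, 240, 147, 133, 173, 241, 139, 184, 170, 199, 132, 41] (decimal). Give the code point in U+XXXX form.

Offset 0: leading byte 0xF0 = 11110000 → 4-byte char #1 = F0 93 90 A9.
Offset 4: leading byte 0xE2 = 11100010 → 3-byte char #2 = E2 8B 85.
Offset 7: leading byte 0xC7 = 11000111 → 2-byte char #3 = C7 92.
Offset 9: leading byte 0xF0 = 11110000 → 4-byte char #4 = F0 93 85 AD.
Offset 13: leading byte 0xF1 = 11110001 → 4-byte char #5 = F1 8B B8 AA.
Offset 17: leading byte 0xC7 = 11000111 → 2-byte char #6 = C7 84.
Leading byte 0xC7 = 11000111 matches 110xxxxx → 2-byte sequence.
Byte 1: 0xC7 = 11000111, payload 00111 (5 bits).
Byte 2: 0x84 = 10000100 (10xxxxxx ✓), payload 000100.
Concatenate: 00111000100 = 0x1C4 (11 bits → U+01C4).

U+01C4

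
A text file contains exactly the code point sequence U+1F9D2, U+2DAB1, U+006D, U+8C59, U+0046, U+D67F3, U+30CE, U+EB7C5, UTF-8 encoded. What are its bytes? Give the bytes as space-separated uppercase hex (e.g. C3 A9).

F0 9F A7 92 F0 AD AA B1 6D E8 B1 99 46 F3 96 9F B3 E3 83 8E F3 AB 9F 85

U+1F9D2: 4-byte form → F0 9F A7 92.
U+2DAB1: 4-byte form → F0 AD AA B1.
U+006D: 1-byte form → 6D.
U+8C59: 3-byte form → E8 B1 99.
U+0046: 1-byte form → 46.
U+D67F3: 4-byte form → F3 96 9F B3.
U+30CE: 3-byte form → E3 83 8E.
U+EB7C5: 4-byte form → F3 AB 9F 85.
Concatenated (24 bytes): F0 9F A7 92 F0 AD AA B1 6D E8 B1 99 46 F3 96 9F B3 E3 83 8E F3 AB 9F 85.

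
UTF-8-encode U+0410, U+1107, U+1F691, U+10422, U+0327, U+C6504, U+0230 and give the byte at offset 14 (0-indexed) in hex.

0xA7

U+0410 → 2-byte form D0 90 at offsets 0–1.
U+1107 → 3-byte form E1 84 87 at offsets 2–4.
U+1F691 → 4-byte form F0 9F 9A 91 at offsets 5–8.
U+10422 → 4-byte form F0 90 90 A2 at offsets 9–12.
U+0327 → 2-byte form CC A7 at offsets 13–14.
Offset 14 falls in char 5's range; it's byte 2 of CC A7 = 0xA7.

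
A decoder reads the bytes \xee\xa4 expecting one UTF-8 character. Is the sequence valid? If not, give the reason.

Leading byte 0xEE = 11101110 → 3-byte form, but only 2 bytes are present.

invalid (sequence truncated)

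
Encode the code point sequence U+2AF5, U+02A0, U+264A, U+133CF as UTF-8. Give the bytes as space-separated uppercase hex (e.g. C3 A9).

E2 AB B5 CA A0 E2 99 8A F0 93 8F 8F

U+2AF5: 3-byte form → E2 AB B5.
U+02A0: 2-byte form → CA A0.
U+264A: 3-byte form → E2 99 8A.
U+133CF: 4-byte form → F0 93 8F 8F.
Concatenated (12 bytes): E2 AB B5 CA A0 E2 99 8A F0 93 8F 8F.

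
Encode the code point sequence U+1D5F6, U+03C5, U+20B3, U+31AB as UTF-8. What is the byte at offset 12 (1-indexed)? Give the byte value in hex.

0xAB

1-indexed offset 12 is 0-indexed offset 11.
U+1D5F6 → 4-byte form F0 9D 97 B6 at offsets 0–3.
U+03C5 → 2-byte form CF 85 at offsets 4–5.
U+20B3 → 3-byte form E2 82 B3 at offsets 6–8.
U+31AB → 3-byte form E3 86 AB at offsets 9–11.
Offset 11 falls in char 4's range; it's byte 3 of E3 86 AB = 0xAB.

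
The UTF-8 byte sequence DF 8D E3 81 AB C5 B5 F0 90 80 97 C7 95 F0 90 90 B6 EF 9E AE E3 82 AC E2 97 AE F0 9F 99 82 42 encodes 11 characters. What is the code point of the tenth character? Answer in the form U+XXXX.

U+1F642

Offset 0: leading byte 0xDF = 11011111 → 2-byte char #1 = DF 8D.
Offset 2: leading byte 0xE3 = 11100011 → 3-byte char #2 = E3 81 AB.
Offset 5: leading byte 0xC5 = 11000101 → 2-byte char #3 = C5 B5.
Offset 7: leading byte 0xF0 = 11110000 → 4-byte char #4 = F0 90 80 97.
Offset 11: leading byte 0xC7 = 11000111 → 2-byte char #5 = C7 95.
Offset 13: leading byte 0xF0 = 11110000 → 4-byte char #6 = F0 90 90 B6.
Offset 17: leading byte 0xEF = 11101111 → 3-byte char #7 = EF 9E AE.
Offset 20: leading byte 0xE3 = 11100011 → 3-byte char #8 = E3 82 AC.
Offset 23: leading byte 0xE2 = 11100010 → 3-byte char #9 = E2 97 AE.
Offset 26: leading byte 0xF0 = 11110000 → 4-byte char #10 = F0 9F 99 82.
Leading byte 0xF0 = 11110000 matches 11110xxx → 4-byte sequence.
Byte 1: 0xF0 = 11110000, payload 000 (3 bits).
Byte 2: 0x9F = 10011111 (10xxxxxx ✓), payload 011111.
Byte 3: 0x99 = 10011001 (10xxxxxx ✓), payload 011001.
Byte 4: 0x82 = 10000010 (10xxxxxx ✓), payload 000010.
Concatenate: 000011111011001000010 = 0x1F642 (21 bits → U+1F642).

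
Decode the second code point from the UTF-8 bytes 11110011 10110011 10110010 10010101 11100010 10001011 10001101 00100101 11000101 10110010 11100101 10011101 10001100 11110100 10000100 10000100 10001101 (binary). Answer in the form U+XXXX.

Offset 0: leading byte 0xF3 = 11110011 → 4-byte char #1 = F3 B3 B2 95.
Offset 4: leading byte 0xE2 = 11100010 → 3-byte char #2 = E2 8B 8D.
Leading byte 0xE2 = 11100010 matches 1110xxxx → 3-byte sequence.
Byte 1: 0xE2 = 11100010, payload 0010 (4 bits).
Byte 2: 0x8B = 10001011 (10xxxxxx ✓), payload 001011.
Byte 3: 0x8D = 10001101 (10xxxxxx ✓), payload 001101.
Concatenate: 0010001011001101 = 0x22CD (16 bits → U+22CD).

U+22CD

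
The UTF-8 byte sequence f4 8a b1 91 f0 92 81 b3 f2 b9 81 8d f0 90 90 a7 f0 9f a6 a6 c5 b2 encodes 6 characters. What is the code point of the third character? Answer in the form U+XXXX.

U+B904D

Offset 0: leading byte 0xF4 = 11110100 → 4-byte char #1 = F4 8A B1 91.
Offset 4: leading byte 0xF0 = 11110000 → 4-byte char #2 = F0 92 81 B3.
Offset 8: leading byte 0xF2 = 11110010 → 4-byte char #3 = F2 B9 81 8D.
Leading byte 0xF2 = 11110010 matches 11110xxx → 4-byte sequence.
Byte 1: 0xF2 = 11110010, payload 010 (3 bits).
Byte 2: 0xB9 = 10111001 (10xxxxxx ✓), payload 111001.
Byte 3: 0x81 = 10000001 (10xxxxxx ✓), payload 000001.
Byte 4: 0x8D = 10001101 (10xxxxxx ✓), payload 001101.
Concatenate: 010111001000001001101 = 0xB904D (21 bits → U+B904D).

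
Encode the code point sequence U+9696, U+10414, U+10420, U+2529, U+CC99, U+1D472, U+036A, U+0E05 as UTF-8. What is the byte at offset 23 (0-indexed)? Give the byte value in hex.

U+9696 → 3-byte form E9 9A 96 at offsets 0–2.
U+10414 → 4-byte form F0 90 90 94 at offsets 3–6.
U+10420 → 4-byte form F0 90 90 A0 at offsets 7–10.
U+2529 → 3-byte form E2 94 A9 at offsets 11–13.
U+CC99 → 3-byte form EC B2 99 at offsets 14–16.
U+1D472 → 4-byte form F0 9D 91 B2 at offsets 17–20.
U+036A → 2-byte form CD AA at offsets 21–22.
U+0E05 → 3-byte form E0 B8 85 at offsets 23–25.
Offset 23 falls in char 8's range; it's byte 1 of E0 B8 85 = 0xE0.

0xE0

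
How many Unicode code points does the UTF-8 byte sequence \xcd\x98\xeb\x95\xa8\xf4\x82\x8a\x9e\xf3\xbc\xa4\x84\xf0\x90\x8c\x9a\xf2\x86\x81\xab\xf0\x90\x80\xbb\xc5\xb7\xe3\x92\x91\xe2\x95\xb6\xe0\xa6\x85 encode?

Byte at offset 0: 0xCD = 11001101 → 2-byte char (#1). Advance 2.
Byte at offset 2: 0xEB = 11101011 → 3-byte char (#2). Advance 3.
Byte at offset 5: 0xF4 = 11110100 → 4-byte char (#3). Advance 4.
Byte at offset 9: 0xF3 = 11110011 → 4-byte char (#4). Advance 4.
Byte at offset 13: 0xF0 = 11110000 → 4-byte char (#5). Advance 4.
Byte at offset 17: 0xF2 = 11110010 → 4-byte char (#6). Advance 4.
Byte at offset 21: 0xF0 = 11110000 → 4-byte char (#7). Advance 4.
Byte at offset 25: 0xC5 = 11000101 → 2-byte char (#8). Advance 2.
Byte at offset 27: 0xE3 = 11100011 → 3-byte char (#9). Advance 3.
Byte at offset 30: 0xE2 = 11100010 → 3-byte char (#10). Advance 3.
Byte at offset 33: 0xE0 = 11100000 → 3-byte char (#11). Advance 3.
Reached end at offset 36 after 11 code points.

11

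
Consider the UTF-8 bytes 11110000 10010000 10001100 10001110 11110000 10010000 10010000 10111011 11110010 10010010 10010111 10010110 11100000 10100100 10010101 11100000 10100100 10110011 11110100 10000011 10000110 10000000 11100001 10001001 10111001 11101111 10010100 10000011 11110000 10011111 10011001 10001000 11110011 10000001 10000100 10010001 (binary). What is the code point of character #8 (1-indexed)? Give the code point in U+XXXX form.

Offset 0: leading byte 0xF0 = 11110000 → 4-byte char #1 = F0 90 8C 8E.
Offset 4: leading byte 0xF0 = 11110000 → 4-byte char #2 = F0 90 90 BB.
Offset 8: leading byte 0xF2 = 11110010 → 4-byte char #3 = F2 92 97 96.
Offset 12: leading byte 0xE0 = 11100000 → 3-byte char #4 = E0 A4 95.
Offset 15: leading byte 0xE0 = 11100000 → 3-byte char #5 = E0 A4 B3.
Offset 18: leading byte 0xF4 = 11110100 → 4-byte char #6 = F4 83 86 80.
Offset 22: leading byte 0xE1 = 11100001 → 3-byte char #7 = E1 89 B9.
Offset 25: leading byte 0xEF = 11101111 → 3-byte char #8 = EF 94 83.
Leading byte 0xEF = 11101111 matches 1110xxxx → 3-byte sequence.
Byte 1: 0xEF = 11101111, payload 1111 (4 bits).
Byte 2: 0x94 = 10010100 (10xxxxxx ✓), payload 010100.
Byte 3: 0x83 = 10000011 (10xxxxxx ✓), payload 000011.
Concatenate: 1111010100000011 = 0xF503 (16 bits → U+F503).

U+F503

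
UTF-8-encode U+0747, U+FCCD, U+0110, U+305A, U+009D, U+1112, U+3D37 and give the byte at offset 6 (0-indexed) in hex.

0x90

U+0747 → 2-byte form DD 87 at offsets 0–1.
U+FCCD → 3-byte form EF B3 8D at offsets 2–4.
U+0110 → 2-byte form C4 90 at offsets 5–6.
Offset 6 falls in char 3's range; it's byte 2 of C4 90 = 0x90.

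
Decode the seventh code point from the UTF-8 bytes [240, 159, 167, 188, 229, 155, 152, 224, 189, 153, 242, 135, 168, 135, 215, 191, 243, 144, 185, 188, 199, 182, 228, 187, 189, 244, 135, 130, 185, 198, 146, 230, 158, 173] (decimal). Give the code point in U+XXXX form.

Offset 0: leading byte 0xF0 = 11110000 → 4-byte char #1 = F0 9F A7 BC.
Offset 4: leading byte 0xE5 = 11100101 → 3-byte char #2 = E5 9B 98.
Offset 7: leading byte 0xE0 = 11100000 → 3-byte char #3 = E0 BD 99.
Offset 10: leading byte 0xF2 = 11110010 → 4-byte char #4 = F2 87 A8 87.
Offset 14: leading byte 0xD7 = 11010111 → 2-byte char #5 = D7 BF.
Offset 16: leading byte 0xF3 = 11110011 → 4-byte char #6 = F3 90 B9 BC.
Offset 20: leading byte 0xC7 = 11000111 → 2-byte char #7 = C7 B6.
Leading byte 0xC7 = 11000111 matches 110xxxxx → 2-byte sequence.
Byte 1: 0xC7 = 11000111, payload 00111 (5 bits).
Byte 2: 0xB6 = 10110110 (10xxxxxx ✓), payload 110110.
Concatenate: 00111110110 = 0x1F6 (11 bits → U+01F6).

U+01F6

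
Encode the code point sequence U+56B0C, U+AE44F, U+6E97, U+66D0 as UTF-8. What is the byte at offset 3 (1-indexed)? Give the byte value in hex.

0xAC

1-indexed offset 3 is 0-indexed offset 2.
U+56B0C → 4-byte form F1 96 AC 8C at offsets 0–3.
Offset 2 falls in char 1's range; it's byte 3 of F1 96 AC 8C = 0xAC.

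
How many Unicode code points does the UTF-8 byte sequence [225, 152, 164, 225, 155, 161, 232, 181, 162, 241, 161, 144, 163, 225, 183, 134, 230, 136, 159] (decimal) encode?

Byte at offset 0: 0xE1 = 11100001 → 3-byte char (#1). Advance 3.
Byte at offset 3: 0xE1 = 11100001 → 3-byte char (#2). Advance 3.
Byte at offset 6: 0xE8 = 11101000 → 3-byte char (#3). Advance 3.
Byte at offset 9: 0xF1 = 11110001 → 4-byte char (#4). Advance 4.
Byte at offset 13: 0xE1 = 11100001 → 3-byte char (#5). Advance 3.
Byte at offset 16: 0xE6 = 11100110 → 3-byte char (#6). Advance 3.
Reached end at offset 19 after 6 code points.

6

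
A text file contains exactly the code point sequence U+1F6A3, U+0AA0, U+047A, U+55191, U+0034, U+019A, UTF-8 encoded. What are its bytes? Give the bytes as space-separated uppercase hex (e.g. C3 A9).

U+1F6A3: 4-byte form → F0 9F 9A A3.
U+0AA0: 3-byte form → E0 AA A0.
U+047A: 2-byte form → D1 BA.
U+55191: 4-byte form → F1 95 86 91.
U+0034: 1-byte form → 34.
U+019A: 2-byte form → C6 9A.
Concatenated (16 bytes): F0 9F 9A A3 E0 AA A0 D1 BA F1 95 86 91 34 C6 9A.

F0 9F 9A A3 E0 AA A0 D1 BA F1 95 86 91 34 C6 9A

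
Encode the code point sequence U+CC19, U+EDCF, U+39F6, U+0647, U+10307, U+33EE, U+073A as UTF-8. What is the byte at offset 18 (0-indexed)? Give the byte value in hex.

U+CC19 → 3-byte form EC B0 99 at offsets 0–2.
U+EDCF → 3-byte form EE B7 8F at offsets 3–5.
U+39F6 → 3-byte form E3 A7 B6 at offsets 6–8.
U+0647 → 2-byte form D9 87 at offsets 9–10.
U+10307 → 4-byte form F0 90 8C 87 at offsets 11–14.
U+33EE → 3-byte form E3 8F AE at offsets 15–17.
U+073A → 2-byte form DC BA at offsets 18–19.
Offset 18 falls in char 7's range; it's byte 1 of DC BA = 0xDC.

0xDC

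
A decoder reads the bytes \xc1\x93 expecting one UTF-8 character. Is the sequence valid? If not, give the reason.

invalid (overlong encoding)

Leading byte 0xC1 = 11000001 → 2-byte form.
Continuation bytes all match 10xxxxxx. Payload decodes to 0x53.
But 0x53 < 0x80, the minimum for a 2-byte sequence — this is an overlong encoding.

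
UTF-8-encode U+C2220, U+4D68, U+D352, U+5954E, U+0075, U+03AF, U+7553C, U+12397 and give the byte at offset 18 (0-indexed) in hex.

U+C2220 → 4-byte form F3 82 88 A0 at offsets 0–3.
U+4D68 → 3-byte form E4 B5 A8 at offsets 4–6.
U+D352 → 3-byte form ED 8D 92 at offsets 7–9.
U+5954E → 4-byte form F1 99 95 8E at offsets 10–13.
U+0075 → 1-byte form 75 at offsets 14–14.
U+03AF → 2-byte form CE AF at offsets 15–16.
U+7553C → 4-byte form F1 B5 94 BC at offsets 17–20.
Offset 18 falls in char 7's range; it's byte 2 of F1 B5 94 BC = 0xB5.

0xB5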